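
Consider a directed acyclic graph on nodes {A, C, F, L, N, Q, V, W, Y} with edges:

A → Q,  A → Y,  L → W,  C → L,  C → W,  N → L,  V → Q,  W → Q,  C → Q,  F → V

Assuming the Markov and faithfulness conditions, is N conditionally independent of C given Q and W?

No

3 paths connect N and C; each must be blocked for d-separation to hold:
  1. N → L → W → Q ← C — L:chain[open]; W:chain[blocks]; Q:collider[open] ⇒ blocked
  2. N → L → W ← C — L:chain[open]; W:collider[open] ⇒ active
  3. N → L ← C — L:collider[open] ⇒ active
Because an active path exists, N and C are not d-separated.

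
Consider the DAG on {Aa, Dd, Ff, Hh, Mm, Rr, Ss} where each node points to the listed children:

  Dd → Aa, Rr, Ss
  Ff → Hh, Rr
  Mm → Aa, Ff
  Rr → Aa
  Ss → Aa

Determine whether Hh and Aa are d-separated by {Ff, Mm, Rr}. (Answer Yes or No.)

We examine all 4 paths between Hh and Aa:
Path 1: Hh ← Ff ← Mm → Aa
  Ff is a chain here and Ff is conditioned on, so the path is blocked at Ff.
Path 2: Hh ← Ff → Rr → Aa
  Ff is a fork here and Ff is conditioned on, so the path is blocked at Ff.
Path 3: Hh ← Ff → Rr ← Dd → Ss → Aa
  Ff is a fork here and Ff is conditioned on, so the path is blocked at Ff.
Path 4: Hh ← Ff → Rr ← Dd → Aa
  Ff is a fork here and Ff is conditioned on, so the path is blocked at Ff.
Every path is blocked, so Hh and Aa are d-separated given {Ff, Mm, Rr}.

Yes — Hh and Aa are d-separated given {Ff, Mm, Rr}.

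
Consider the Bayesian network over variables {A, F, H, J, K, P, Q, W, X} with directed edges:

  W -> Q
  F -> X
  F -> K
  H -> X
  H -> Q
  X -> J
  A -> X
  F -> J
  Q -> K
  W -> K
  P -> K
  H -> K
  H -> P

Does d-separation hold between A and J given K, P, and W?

Enumerating the 6 paths from A to J and testing each for blocking by {K, P, W}:
Path 1: A → X → J
  X is a chain and X is not conditioned on — no node blocks this path, so it is active.
Path 2: A → X ← H → P → K ← F → J
  X is a collider here and neither X nor any of its descendants is conditioned on, so the collider stays closed — the path is blocked at X.
Path 3: A → X ← H → K ← F → J
  X is a collider here and neither X nor any of its descendants is conditioned on, so the collider stays closed — the path is blocked at X.
Path 4: A → X ← H → Q → K ← F → J
  X is a collider here and neither X nor any of its descendants is conditioned on, so the collider stays closed — the path is blocked at X.
Path 5: A → X ← H → Q ← W → K ← F → J
  X is a collider here and neither X nor any of its descendants is conditioned on, so the collider stays closed — the path is blocked at X.
Path 6: A → X ← F → J
  X is a collider here and neither X nor any of its descendants is conditioned on, so the collider stays closed — the path is blocked at X.
At least one path is unblocked, so d-separation fails.

No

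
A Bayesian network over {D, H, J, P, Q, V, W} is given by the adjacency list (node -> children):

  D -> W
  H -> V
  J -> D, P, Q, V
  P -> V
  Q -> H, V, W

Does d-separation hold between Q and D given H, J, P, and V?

Enumerating the 6 paths from Q to D and testing each for blocking by {H, J, P, V}:
Path 1: Q → W ← D
  W is a collider here and neither W nor any of its descendants is conditioned on, so the collider stays closed — the path is blocked at W.
Path 2: Q ← J → D
  J is a fork here and J is conditioned on, so the path is blocked at J.
Path 3: Q → V ← J → D
  J is a fork here and J is conditioned on, so the path is blocked at J.
Path 4: Q → V ← P ← J → D
  P is a chain here and P is conditioned on, so the path is blocked at P.
Path 5: Q → H → V ← J → D
  H is a chain here and H is conditioned on, so the path is blocked at H.
Path 6: Q → H → V ← P ← J → D
  H is a chain here and H is conditioned on, so the path is blocked at H.
All paths are blocked; Q ⊥ D | {H, J, P, V} holds.

Yes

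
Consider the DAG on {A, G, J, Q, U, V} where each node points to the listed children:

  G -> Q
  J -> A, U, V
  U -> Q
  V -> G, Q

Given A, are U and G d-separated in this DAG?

There are 4 undirected paths between U and G; checking each against the conditioning set {A}:
Path 1: U ← J → V → Q ← G
  Q is a collider here and neither Q nor any of its descendants is conditioned on, so the collider stays closed — the path is blocked at Q.
Path 2: U ← J → V → G
  J is a fork and J is not conditioned on; V is a chain and V is not conditioned on — no node blocks this path, so it is active.
Path 3: U → Q ← V → G
  Q is a collider here and neither Q nor any of its descendants is conditioned on, so the collider stays closed — the path is blocked at Q.
Path 4: U → Q ← G
  Q is a collider here and neither Q nor any of its descendants is conditioned on, so the collider stays closed — the path is blocked at Q.
At least one path is unblocked, so d-separation fails.

No — U and G are not d-separated given {A}.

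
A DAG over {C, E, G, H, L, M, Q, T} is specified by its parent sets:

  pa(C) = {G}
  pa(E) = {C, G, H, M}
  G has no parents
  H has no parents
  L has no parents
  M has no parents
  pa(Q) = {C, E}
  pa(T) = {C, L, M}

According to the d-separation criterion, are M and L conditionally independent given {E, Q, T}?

Enumerating the 4 paths from M to L and testing each for blocking by {E, Q, T}:
  1. M → E ← C → T ← L — E:collider[open]; C:fork[open]; T:collider[open] ⇒ active
  2. M → E ← G → C → T ← L — E:collider[open]; G:fork[open]; C:chain[open]; T:collider[open] ⇒ active
  3. M → E → Q ← C → T ← L — E:chain[blocks]; Q:collider[open]; C:fork[open]; T:collider[open] ⇒ blocked
  4. M → T ← L — T:collider[open] ⇒ active
Because an active path exists, M and L are not d-separated.

No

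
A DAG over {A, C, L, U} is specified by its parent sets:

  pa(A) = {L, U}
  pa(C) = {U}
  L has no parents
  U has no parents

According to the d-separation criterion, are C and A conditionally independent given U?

Yes

Only one path connects C and A:
Path 1: C ← U → A
  U is a fork here and U is conditioned on, so the path is blocked at U.
All paths are blocked; C ⊥ A | {U} holds.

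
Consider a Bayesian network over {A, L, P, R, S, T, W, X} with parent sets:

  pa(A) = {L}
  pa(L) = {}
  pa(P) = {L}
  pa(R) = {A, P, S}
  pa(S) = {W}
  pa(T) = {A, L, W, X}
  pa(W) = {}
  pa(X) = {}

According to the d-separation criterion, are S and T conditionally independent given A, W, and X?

5 paths connect S and T; each must be blocked for d-separation to hold:
Path 1: S → R ← P ← L → T
  R is a collider here and neither R nor any of its descendants is conditioned on, so the collider stays closed — the path is blocked at R.
Path 2: S → R ← P ← L → A → T
  R is a collider here and neither R nor any of its descendants is conditioned on, so the collider stays closed — the path is blocked at R.
Path 3: S → R ← A ← L → T
  R is a collider here and neither R nor any of its descendants is conditioned on, so the collider stays closed — the path is blocked at R.
Path 4: S → R ← A → T
  R is a collider here and neither R nor any of its descendants is conditioned on, so the collider stays closed — the path is blocked at R.
Path 5: S ← W → T
  W is a fork here and W is conditioned on, so the path is blocked at W.
Since every path is blocked, d-separation holds.

Yes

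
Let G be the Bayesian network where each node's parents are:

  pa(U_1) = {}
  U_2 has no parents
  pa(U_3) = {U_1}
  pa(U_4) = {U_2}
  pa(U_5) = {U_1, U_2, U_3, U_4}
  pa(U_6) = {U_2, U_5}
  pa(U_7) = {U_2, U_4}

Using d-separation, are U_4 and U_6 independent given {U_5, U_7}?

Enumerating the 6 paths from U_4 to U_6 and testing each for blocking by {U_5, U_7}:
Path 1: U_4 → U_5 → U_6
  U_5 is a chain here and U_5 is conditioned on, so the path is blocked at U_5.
Path 2: U_4 → U_5 ← U_2 → U_6
  U_5 is a collider and U_5 is conditioned on, which opens it; U_2 is a fork and U_2 is not conditioned on — no node blocks this path, so it is active.
Path 3: U_4 → U_7 ← U_2 → U_6
  U_7 is a collider and U_7 is conditioned on, which opens it; U_2 is a fork and U_2 is not conditioned on — no node blocks this path, so it is active.
Path 4: U_4 → U_7 ← U_2 → U_5 → U_6
  U_5 is a chain here and U_5 is conditioned on, so the path is blocked at U_5.
Path 5: U_4 ← U_2 → U_6
  U_2 is a fork and U_2 is not conditioned on — no node blocks this path, so it is active.
Path 6: U_4 ← U_2 → U_5 → U_6
  U_5 is a chain here and U_5 is conditioned on, so the path is blocked at U_5.
Since the path U_4 → U_5 ← U_2 → U_6 is active, U_4 and U_6 are not d-separated given {U_5, U_7}.

No — U_4 and U_6 are not d-separated given {U_5, U_7}.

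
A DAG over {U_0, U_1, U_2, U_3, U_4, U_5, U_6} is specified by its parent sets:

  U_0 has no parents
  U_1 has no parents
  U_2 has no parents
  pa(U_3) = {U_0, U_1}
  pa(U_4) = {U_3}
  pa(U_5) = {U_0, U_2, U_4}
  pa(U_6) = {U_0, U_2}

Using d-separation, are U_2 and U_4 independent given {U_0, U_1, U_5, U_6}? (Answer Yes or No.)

There are 4 undirected paths between U_2 and U_4; checking each against the conditioning set {U_0, U_1, U_5, U_6}:
Path 1: U_2 → U_5 ← U_0 → U_3 → U_4
  U_0 is a fork here and U_0 is conditioned on, so the path is blocked at U_0.
Path 2: U_2 → U_5 ← U_4
  U_5 is a collider and U_5 is conditioned on, which opens it — no node blocks this path, so it is active.
Path 3: U_2 → U_6 ← U_0 → U_5 ← U_4
  U_0 is a fork here and U_0 is conditioned on, so the path is blocked at U_0.
Path 4: U_2 → U_6 ← U_0 → U_3 → U_4
  U_0 is a fork here and U_0 is conditioned on, so the path is blocked at U_0.
Because an active path exists, U_2 and U_4 are not d-separated.

No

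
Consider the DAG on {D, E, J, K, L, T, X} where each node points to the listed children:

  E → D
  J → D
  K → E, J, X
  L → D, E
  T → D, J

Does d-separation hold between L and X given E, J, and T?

There are 6 undirected paths between L and X; checking each against the conditioning set {E, J, T}:
  1. L → D ← J ← K → X — D:collider[blocks]; J:chain[blocks]; K:fork[open] ⇒ blocked
  2. L → D ← T → J ← K → X — D:collider[blocks]; T:fork[blocks]; J:collider[open]; K:fork[open] ⇒ blocked
  3. L → D ← E ← K → X — D:collider[blocks]; E:chain[blocks]; K:fork[open] ⇒ blocked
  4. L → E → D ← J ← K → X — E:chain[blocks]; D:collider[blocks]; J:chain[blocks]; K:fork[open] ⇒ blocked
  5. L → E → D ← T → J ← K → X — E:chain[blocks]; D:collider[blocks]; T:fork[blocks]; J:collider[open]; K:fork[open] ⇒ blocked
  6. L → E ← K → X — E:collider[open]; K:fork[open] ⇒ active
At least one path is unblocked, so d-separation fails.

No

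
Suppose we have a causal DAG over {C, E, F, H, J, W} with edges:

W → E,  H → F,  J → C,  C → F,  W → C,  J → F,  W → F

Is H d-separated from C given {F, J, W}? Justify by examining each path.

Enumerating the 3 paths from H to C and testing each for blocking by {F, J, W}:
Path 1: H → F ← W → C
  W is a fork here and W is conditioned on, so the path is blocked at W.
Path 2: H → F ← J → C
  J is a fork here and J is conditioned on, so the path is blocked at J.
Path 3: H → F ← C
  F is a collider and F is conditioned on, which opens it — no node blocks this path, so it is active.
At least one path is unblocked, so d-separation fails.

No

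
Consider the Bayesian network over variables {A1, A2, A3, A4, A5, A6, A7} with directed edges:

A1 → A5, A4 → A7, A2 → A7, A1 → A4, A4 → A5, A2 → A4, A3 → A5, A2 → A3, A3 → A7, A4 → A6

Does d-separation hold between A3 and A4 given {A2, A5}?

There are 6 undirected paths between A3 and A4; checking each against the conditioning set {A2, A5}:
Path 1: A3 → A5 ← A4
  A5 is a collider and A5 is conditioned on, which opens it — no node blocks this path, so it is active.
Path 2: A3 → A5 ← A1 → A4
  A5 is a collider and A5 is conditioned on, which opens it; A1 is a fork and A1 is not conditioned on — no node blocks this path, so it is active.
Path 3: A3 → A7 ← A4
  A7 is a collider here and neither A7 nor any of its descendants is conditioned on, so the collider stays closed — the path is blocked at A7.
Path 4: A3 → A7 ← A2 → A4
  A7 is a collider here and neither A7 nor any of its descendants is conditioned on, so the collider stays closed — the path is blocked at A7.
Path 5: A3 ← A2 → A7 ← A4
  A2 is a fork here and A2 is conditioned on, so the path is blocked at A2.
Path 6: A3 ← A2 → A4
  A2 is a fork here and A2 is conditioned on, so the path is blocked at A2.
Because an active path exists, A3 and A4 are not d-separated.

No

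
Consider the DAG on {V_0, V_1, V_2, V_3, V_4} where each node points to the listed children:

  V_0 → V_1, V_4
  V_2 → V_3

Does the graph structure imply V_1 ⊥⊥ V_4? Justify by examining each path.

Only one path connects V_1 and V_4:
Path 1: V_1 ← V_0 → V_4
  V_0 is a fork and V_0 is not conditioned on — no node blocks this path, so it is active.
Since the path V_1 ← V_0 → V_4 is active, V_1 and V_4 are not d-separated given ∅.

No — V_1 and V_4 are not d-separated given ∅.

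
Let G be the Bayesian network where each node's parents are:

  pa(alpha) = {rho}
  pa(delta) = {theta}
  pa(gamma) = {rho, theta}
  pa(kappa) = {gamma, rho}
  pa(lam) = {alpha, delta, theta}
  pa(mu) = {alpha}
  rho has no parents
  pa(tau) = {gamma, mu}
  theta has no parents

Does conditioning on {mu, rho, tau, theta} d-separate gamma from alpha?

Enumerating the 5 paths from gamma to alpha and testing each for blocking by {mu, rho, tau, theta}:
Path 1: gamma ← theta → delta → lam ← alpha
  theta is a fork here and theta is conditioned on, so the path is blocked at theta.
Path 2: gamma ← theta → lam ← alpha
  theta is a fork here and theta is conditioned on, so the path is blocked at theta.
Path 3: gamma → kappa ← rho → alpha
  kappa is a collider here and neither kappa nor any of its descendants is conditioned on, so the collider stays closed — the path is blocked at kappa.
Path 4: gamma → tau ← mu ← alpha
  mu is a chain here and mu is conditioned on, so the path is blocked at mu.
Path 5: gamma ← rho → alpha
  rho is a fork here and rho is conditioned on, so the path is blocked at rho.
Every path is blocked, so gamma and alpha are d-separated given {mu, rho, tau, theta}.

Yes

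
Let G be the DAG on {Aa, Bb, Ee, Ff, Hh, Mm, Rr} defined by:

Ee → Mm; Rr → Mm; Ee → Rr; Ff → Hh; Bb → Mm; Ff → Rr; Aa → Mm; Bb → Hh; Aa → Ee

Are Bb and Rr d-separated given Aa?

Yes — Bb and Rr are d-separated given {Aa}.

4 paths connect Bb and Rr; each must be blocked for d-separation to hold:
  1. Bb → Hh ← Ff → Rr — Hh:collider[blocks]; Ff:fork[open] ⇒ blocked
  2. Bb → Mm ← Ee → Rr — Mm:collider[blocks]; Ee:fork[open] ⇒ blocked
  3. Bb → Mm ← Aa → Ee → Rr — Mm:collider[blocks]; Aa:fork[blocks]; Ee:chain[open] ⇒ blocked
  4. Bb → Mm ← Rr — Mm:collider[blocks] ⇒ blocked
Every path is blocked, so Bb and Rr are d-separated given {Aa}.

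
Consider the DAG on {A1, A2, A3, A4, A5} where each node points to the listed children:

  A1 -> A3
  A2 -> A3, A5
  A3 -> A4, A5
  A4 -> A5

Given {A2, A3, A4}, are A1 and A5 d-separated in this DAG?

Yes

Enumerating the 3 paths from A1 to A5 and testing each for blocking by {A2, A3, A4}:
Path 1: A1 → A3 → A4 → A5
  A3 is a chain here and A3 is conditioned on, so the path is blocked at A3.
Path 2: A1 → A3 ← A2 → A5
  A2 is a fork here and A2 is conditioned on, so the path is blocked at A2.
Path 3: A1 → A3 → A5
  A3 is a chain here and A3 is conditioned on, so the path is blocked at A3.
Since every path is blocked, d-separation holds.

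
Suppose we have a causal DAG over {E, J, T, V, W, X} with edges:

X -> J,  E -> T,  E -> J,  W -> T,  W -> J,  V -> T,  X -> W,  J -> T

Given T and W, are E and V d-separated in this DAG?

4 paths connect E and V; each must be blocked for d-separation to hold:
  1. E → J ← W → T ← V — J:collider[open]; W:fork[blocks]; T:collider[open] ⇒ blocked
  2. E → J ← X → W → T ← V — J:collider[open]; X:fork[open]; W:chain[blocks]; T:collider[open] ⇒ blocked
  3. E → J → T ← V — J:chain[open]; T:collider[open] ⇒ active
  4. E → T ← V — T:collider[open] ⇒ active
At least one path is unblocked, so d-separation fails.

No — E and V are not d-separated given {T, W}.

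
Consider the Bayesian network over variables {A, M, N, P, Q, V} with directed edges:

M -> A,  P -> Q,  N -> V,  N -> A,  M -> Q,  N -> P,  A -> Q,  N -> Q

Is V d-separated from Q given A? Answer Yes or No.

No — V and Q are not d-separated given {A}.

There are 4 undirected paths between V and Q; checking each against the conditioning set {A}:
  1. V ← N → P → Q — N:fork[open]; P:chain[open] ⇒ active
  2. V ← N → Q — N:fork[open] ⇒ active
  3. V ← N → A ← M → Q — N:fork[open]; A:collider[open]; M:fork[open] ⇒ active
  4. V ← N → A → Q — N:fork[open]; A:chain[blocks] ⇒ blocked
Because an active path exists, V and Q are not d-separated.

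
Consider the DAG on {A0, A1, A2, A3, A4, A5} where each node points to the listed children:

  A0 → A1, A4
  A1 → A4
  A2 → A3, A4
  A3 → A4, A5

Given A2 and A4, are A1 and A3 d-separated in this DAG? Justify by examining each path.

4 paths connect A1 and A3; each must be blocked for d-separation to hold:
  1. A1 → A4 ← A3 — A4:collider[open] ⇒ active
  2. A1 → A4 ← A2 → A3 — A4:collider[open]; A2:fork[blocks] ⇒ blocked
  3. A1 ← A0 → A4 ← A3 — A0:fork[open]; A4:collider[open] ⇒ active
  4. A1 ← A0 → A4 ← A2 → A3 — A0:fork[open]; A4:collider[open]; A2:fork[blocks] ⇒ blocked
At least one path is unblocked, so d-separation fails.

No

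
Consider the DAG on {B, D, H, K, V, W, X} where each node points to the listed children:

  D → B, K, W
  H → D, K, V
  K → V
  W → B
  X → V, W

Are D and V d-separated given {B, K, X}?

No

We examine all 6 paths between D and V:
Path 1: D → W ← X → V
  X is a fork here and X is conditioned on, so the path is blocked at X.
Path 2: D → K ← H → V
  K is a collider and K is conditioned on, which opens it; H is a fork and H is not conditioned on — no node blocks this path, so it is active.
Path 3: D → K → V
  K is a chain here and K is conditioned on, so the path is blocked at K.
Path 4: D ← H → K → V
  K is a chain here and K is conditioned on, so the path is blocked at K.
Path 5: D ← H → V
  H is a fork and H is not conditioned on — no node blocks this path, so it is active.
Path 6: D → B ← W ← X → V
  X is a fork here and X is conditioned on, so the path is blocked at X.
Because an active path exists, D and V are not d-separated.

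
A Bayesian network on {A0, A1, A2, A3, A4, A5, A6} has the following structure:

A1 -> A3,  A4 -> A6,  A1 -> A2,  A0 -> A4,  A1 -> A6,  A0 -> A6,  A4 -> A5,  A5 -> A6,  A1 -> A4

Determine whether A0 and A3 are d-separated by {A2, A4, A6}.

We examine all 6 paths between A0 and A3:
  1. A0 → A6 ← A5 ← A4 ← A1 → A3 — A6:collider[open]; A5:chain[open]; A4:chain[blocks]; A1:fork[open] ⇒ blocked
  2. A0 → A6 ← A4 ← A1 → A3 — A6:collider[open]; A4:chain[blocks]; A1:fork[open] ⇒ blocked
  3. A0 → A6 ← A1 → A3 — A6:collider[open]; A1:fork[open] ⇒ active
  4. A0 → A4 → A6 ← A1 → A3 — A4:chain[blocks]; A6:collider[open]; A1:fork[open] ⇒ blocked
  5. A0 → A4 → A5 → A6 ← A1 → A3 — A4:chain[blocks]; A5:chain[open]; A6:collider[open]; A1:fork[open] ⇒ blocked
  6. A0 → A4 ← A1 → A3 — A4:collider[open]; A1:fork[open] ⇒ active
At least one path is unblocked, so d-separation fails.

No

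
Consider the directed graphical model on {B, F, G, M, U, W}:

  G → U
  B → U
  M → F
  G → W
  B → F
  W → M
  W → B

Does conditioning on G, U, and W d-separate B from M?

Yes

We examine all 3 paths between B and M:
Path 1: B → F ← M
  F is a collider here and neither F nor any of its descendants is conditioned on, so the collider stays closed — the path is blocked at F.
Path 2: B → U ← G → W → M
  G is a fork here and G is conditioned on, so the path is blocked at G.
Path 3: B ← W → M
  W is a fork here and W is conditioned on, so the path is blocked at W.
Every path is blocked, so B and M are d-separated given {G, U, W}.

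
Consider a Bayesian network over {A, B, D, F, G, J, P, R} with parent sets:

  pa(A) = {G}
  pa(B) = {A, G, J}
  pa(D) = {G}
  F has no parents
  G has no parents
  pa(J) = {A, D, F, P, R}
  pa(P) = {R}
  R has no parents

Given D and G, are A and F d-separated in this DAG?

There are 5 undirected paths between A and F; checking each against the conditioning set {D, G}:
Path 1: A → J ← F
  J is a collider here and neither J nor any of its descendants is conditioned on, so the collider stays closed — the path is blocked at J.
Path 2: A → B ← J ← F
  B is a collider here and neither B nor any of its descendants is conditioned on, so the collider stays closed — the path is blocked at B.
Path 3: A → B ← G → D → J ← F
  B is a collider here and neither B nor any of its descendants is conditioned on, so the collider stays closed — the path is blocked at B.
Path 4: A ← G → D → J ← F
  G is a fork here and G is conditioned on, so the path is blocked at G.
Path 5: A ← G → B ← J ← F
  G is a fork here and G is conditioned on, so the path is blocked at G.
Every path is blocked, so A and F are d-separated given {D, G}.

Yes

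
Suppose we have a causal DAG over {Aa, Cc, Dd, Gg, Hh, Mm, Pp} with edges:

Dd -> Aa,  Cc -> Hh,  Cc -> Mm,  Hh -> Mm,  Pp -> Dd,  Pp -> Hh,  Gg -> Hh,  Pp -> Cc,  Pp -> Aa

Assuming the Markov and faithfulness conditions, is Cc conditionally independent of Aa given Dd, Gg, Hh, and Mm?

No

We examine all 6 paths between Cc and Aa:
Path 1: Cc → Mm ← Hh ← Pp → Aa
  Hh is a chain here and Hh is conditioned on, so the path is blocked at Hh.
Path 2: Cc → Mm ← Hh ← Pp → Dd → Aa
  Hh is a chain here and Hh is conditioned on, so the path is blocked at Hh.
Path 3: Cc ← Pp → Aa
  Pp is a fork and Pp is not conditioned on — no node blocks this path, so it is active.
Path 4: Cc ← Pp → Dd → Aa
  Dd is a chain here and Dd is conditioned on, so the path is blocked at Dd.
Path 5: Cc → Hh ← Pp → Aa
  Hh is a collider and Hh is conditioned on, which opens it; Pp is a fork and Pp is not conditioned on — no node blocks this path, so it is active.
Path 6: Cc → Hh ← Pp → Dd → Aa
  Dd is a chain here and Dd is conditioned on, so the path is blocked at Dd.
Since the path Cc ← Pp → Aa is active, Cc and Aa are not d-separated given {Dd, Gg, Hh, Mm}.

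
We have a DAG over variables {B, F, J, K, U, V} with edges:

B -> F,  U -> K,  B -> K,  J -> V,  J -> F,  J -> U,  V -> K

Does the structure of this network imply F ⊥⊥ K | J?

No

3 paths connect F and K; each must be blocked for d-separation to hold:
Path 1: F ← J → U → K
  J is a fork here and J is conditioned on, so the path is blocked at J.
Path 2: F ← J → V → K
  J is a fork here and J is conditioned on, so the path is blocked at J.
Path 3: F ← B → K
  B is a fork and B is not conditioned on — no node blocks this path, so it is active.
Since the path F ← B → K is active, F and K are not d-separated given {J}.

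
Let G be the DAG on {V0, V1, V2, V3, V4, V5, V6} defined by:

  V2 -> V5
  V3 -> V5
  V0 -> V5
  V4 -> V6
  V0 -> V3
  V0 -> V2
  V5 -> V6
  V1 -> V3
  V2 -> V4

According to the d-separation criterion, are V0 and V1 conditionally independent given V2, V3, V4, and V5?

No

4 paths connect V0 and V1; each must be blocked for d-separation to hold:
Path 1: V0 → V2 → V4 → V6 ← V5 ← V3 ← V1
  V2 is a chain here and V2 is conditioned on, so the path is blocked at V2.
Path 2: V0 → V2 → V5 ← V3 ← V1
  V2 is a chain here and V2 is conditioned on, so the path is blocked at V2.
Path 3: V0 → V5 ← V3 ← V1
  V3 is a chain here and V3 is conditioned on, so the path is blocked at V3.
Path 4: V0 → V3 ← V1
  V3 is a collider and V3 is conditioned on, which opens it — no node blocks this path, so it is active.
Because an active path exists, V0 and V1 are not d-separated.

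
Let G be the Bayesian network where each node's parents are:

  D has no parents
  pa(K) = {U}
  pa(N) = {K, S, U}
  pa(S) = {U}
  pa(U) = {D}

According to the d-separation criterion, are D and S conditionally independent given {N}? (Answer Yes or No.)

No

There are 3 undirected paths between D and S; checking each against the conditioning set {N}:
Path 1: D → U → N ← S
  U is a chain and U is not conditioned on; N is a collider and N is conditioned on, which opens it — no node blocks this path, so it is active.
Path 2: D → U → K → N ← S
  U is a chain and U is not conditioned on; K is a chain and K is not conditioned on; N is a collider and N is conditioned on, which opens it — no node blocks this path, so it is active.
Path 3: D → U → S
  U is a chain and U is not conditioned on — no node blocks this path, so it is active.
At least one path is unblocked, so d-separation fails.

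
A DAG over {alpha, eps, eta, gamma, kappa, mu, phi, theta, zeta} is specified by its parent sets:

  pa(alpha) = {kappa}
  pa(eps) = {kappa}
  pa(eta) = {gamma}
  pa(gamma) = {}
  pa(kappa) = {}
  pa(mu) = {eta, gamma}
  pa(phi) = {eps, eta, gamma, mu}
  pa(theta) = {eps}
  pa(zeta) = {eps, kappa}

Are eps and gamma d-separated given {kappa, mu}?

Yes

There are 5 undirected paths between eps and gamma; checking each against the conditioning set {kappa, mu}:
  1. eps → phi ← gamma — phi:collider[blocks] ⇒ blocked
  2. eps → phi ← eta ← gamma — phi:collider[blocks]; eta:chain[open] ⇒ blocked
  3. eps → phi ← eta → mu ← gamma — phi:collider[blocks]; eta:fork[open]; mu:collider[open] ⇒ blocked
  4. eps → phi ← mu ← gamma — phi:collider[blocks]; mu:chain[blocks] ⇒ blocked
  5. eps → phi ← mu ← eta ← gamma — phi:collider[blocks]; mu:chain[blocks]; eta:chain[open] ⇒ blocked
Every path is blocked, so eps and gamma are d-separated given {kappa, mu}.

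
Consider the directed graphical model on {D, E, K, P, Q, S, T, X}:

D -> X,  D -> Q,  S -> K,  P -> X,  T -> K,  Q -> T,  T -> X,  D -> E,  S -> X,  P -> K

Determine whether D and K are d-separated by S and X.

Enumerating the 6 paths from D to K and testing each for blocking by {S, X}:
  1. D → Q → T → K — Q:chain[open]; T:chain[open] ⇒ active
  2. D → Q → T → X ← P → K — Q:chain[open]; T:chain[open]; X:collider[open]; P:fork[open] ⇒ active
  3. D → Q → T → X ← S → K — Q:chain[open]; T:chain[open]; X:collider[open]; S:fork[blocks] ⇒ blocked
  4. D → X ← P → K — X:collider[open]; P:fork[open] ⇒ active
  5. D → X ← S → K — X:collider[open]; S:fork[blocks] ⇒ blocked
  6. D → X ← T → K — X:collider[open]; T:fork[open] ⇒ active
Because an active path exists, D and K are not d-separated.

No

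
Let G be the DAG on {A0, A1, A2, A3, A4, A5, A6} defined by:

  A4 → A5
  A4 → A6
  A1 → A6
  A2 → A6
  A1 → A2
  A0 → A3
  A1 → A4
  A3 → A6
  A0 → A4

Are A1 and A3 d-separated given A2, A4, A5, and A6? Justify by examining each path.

No

Enumerating the 6 paths from A1 to A3 and testing each for blocking by {A2, A4, A5, A6}:
Path 1: A1 → A6 ← A3
  A6 is a collider and A6 is conditioned on, which opens it — no node blocks this path, so it is active.
Path 2: A1 → A6 ← A4 ← A0 → A3
  A4 is a chain here and A4 is conditioned on, so the path is blocked at A4.
Path 3: A1 → A4 → A6 ← A3
  A4 is a chain here and A4 is conditioned on, so the path is blocked at A4.
Path 4: A1 → A4 ← A0 → A3
  A4 is a collider and A4 is conditioned on, which opens it; A0 is a fork and A0 is not conditioned on — no node blocks this path, so it is active.
Path 5: A1 → A2 → A6 ← A3
  A2 is a chain here and A2 is conditioned on, so the path is blocked at A2.
Path 6: A1 → A2 → A6 ← A4 ← A0 → A3
  A2 is a chain here and A2 is conditioned on, so the path is blocked at A2.
At least one path is unblocked, so d-separation fails.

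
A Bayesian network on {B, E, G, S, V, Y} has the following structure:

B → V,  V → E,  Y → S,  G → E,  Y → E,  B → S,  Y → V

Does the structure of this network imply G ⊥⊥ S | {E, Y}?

There are 4 undirected paths between G and S; checking each against the conditioning set {E, Y}:
  1. G → E ← Y → S — E:collider[open]; Y:fork[blocks] ⇒ blocked
  2. G → E ← Y → V ← B → S — E:collider[open]; Y:fork[blocks]; V:collider[open]; B:fork[open] ⇒ blocked
  3. G → E ← V ← Y → S — E:collider[open]; V:chain[open]; Y:fork[blocks] ⇒ blocked
  4. G → E ← V ← B → S — E:collider[open]; V:chain[open]; B:fork[open] ⇒ active
At least one path is unblocked, so d-separation fails.

No — G and S are not d-separated given {E, Y}.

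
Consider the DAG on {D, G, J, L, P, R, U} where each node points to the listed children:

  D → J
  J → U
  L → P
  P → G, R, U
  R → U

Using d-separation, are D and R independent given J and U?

2 paths connect D and R; each must be blocked for d-separation to hold:
Path 1: D → J → U ← P → R
  J is a chain here and J is conditioned on, so the path is blocked at J.
Path 2: D → J → U ← R
  J is a chain here and J is conditioned on, so the path is blocked at J.
Every path is blocked, so D and R are d-separated given {J, U}.

Yes — D and R are d-separated given {J, U}.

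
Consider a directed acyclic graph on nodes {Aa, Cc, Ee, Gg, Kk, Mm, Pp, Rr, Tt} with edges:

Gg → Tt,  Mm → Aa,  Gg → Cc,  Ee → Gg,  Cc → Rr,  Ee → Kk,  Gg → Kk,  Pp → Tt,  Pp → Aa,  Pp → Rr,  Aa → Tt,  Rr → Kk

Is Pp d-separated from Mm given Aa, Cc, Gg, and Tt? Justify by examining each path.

No

5 paths connect Pp and Mm; each must be blocked for d-separation to hold:
  1. Pp → Tt ← Aa ← Mm — Tt:collider[open]; Aa:chain[blocks] ⇒ blocked
  2. Pp → Aa ← Mm — Aa:collider[open] ⇒ active
  3. Pp → Rr ← Cc ← Gg → Tt ← Aa ← Mm — Rr:collider[blocks]; Cc:chain[blocks]; Gg:fork[blocks]; Tt:collider[open]; Aa:chain[blocks] ⇒ blocked
  4. Pp → Rr → Kk ← Gg → Tt ← Aa ← Mm — Rr:chain[open]; Kk:collider[blocks]; Gg:fork[blocks]; Tt:collider[open]; Aa:chain[blocks] ⇒ blocked
  5. Pp → Rr → Kk ← Ee → Gg → Tt ← Aa ← Mm — Rr:chain[open]; Kk:collider[blocks]; Ee:fork[open]; Gg:chain[blocks]; Tt:collider[open]; Aa:chain[blocks] ⇒ blocked
Since the path Pp → Aa ← Mm is active, Pp and Mm are not d-separated given {Aa, Cc, Gg, Tt}.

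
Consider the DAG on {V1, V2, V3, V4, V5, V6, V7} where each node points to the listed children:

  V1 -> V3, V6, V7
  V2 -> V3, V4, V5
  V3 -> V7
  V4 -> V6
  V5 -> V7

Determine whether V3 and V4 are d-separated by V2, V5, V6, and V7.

Enumerating the 6 paths from V3 to V4 and testing each for blocking by {V2, V5, V6, V7}:
Path 1: V3 ← V2 → V5 → V7 ← V1 → V6 ← V4
  V2 is a fork here and V2 is conditioned on, so the path is blocked at V2.
Path 2: V3 ← V2 → V4
  V2 is a fork here and V2 is conditioned on, so the path is blocked at V2.
Path 3: V3 → V7 ← V5 ← V2 → V4
  V5 is a chain here and V5 is conditioned on, so the path is blocked at V5.
Path 4: V3 → V7 ← V1 → V6 ← V4
  V7 is a collider and V7 is conditioned on, which opens it; V1 is a fork and V1 is not conditioned on; V6 is a collider and V6 is conditioned on, which opens it — no node blocks this path, so it is active.
Path 5: V3 ← V1 → V7 ← V5 ← V2 → V4
  V5 is a chain here and V5 is conditioned on, so the path is blocked at V5.
Path 6: V3 ← V1 → V6 ← V4
  V1 is a fork and V1 is not conditioned on; V6 is a collider and V6 is conditioned on, which opens it — no node blocks this path, so it is active.
Because an active path exists, V3 and V4 are not d-separated.

No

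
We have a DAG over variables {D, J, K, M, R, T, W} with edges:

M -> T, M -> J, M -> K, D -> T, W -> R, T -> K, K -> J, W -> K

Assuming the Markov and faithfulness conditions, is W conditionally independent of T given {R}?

Yes — W and T are d-separated given {R}.

We examine all 3 paths between W and T:
  1. W → K ← M → T — K:collider[blocks]; M:fork[open] ⇒ blocked
  2. W → K → J ← M → T — K:chain[open]; J:collider[blocks]; M:fork[open] ⇒ blocked
  3. W → K ← T — K:collider[blocks] ⇒ blocked
Since every path is blocked, d-separation holds.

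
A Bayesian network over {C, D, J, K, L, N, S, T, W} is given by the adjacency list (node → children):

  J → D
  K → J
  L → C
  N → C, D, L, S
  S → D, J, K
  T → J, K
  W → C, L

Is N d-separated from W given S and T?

Enumerating the 4 paths from N to W and testing each for blocking by {S, T}:
Path 1: N → C ← W
  C is a collider here and neither C nor any of its descendants is conditioned on, so the collider stays closed — the path is blocked at C.
Path 2: N → C ← L ← W
  C is a collider here and neither C nor any of its descendants is conditioned on, so the collider stays closed — the path is blocked at C.
Path 3: N → L ← W
  L is a collider here and neither L nor any of its descendants is conditioned on, so the collider stays closed — the path is blocked at L.
Path 4: N → L → C ← W
  C is a collider here and neither C nor any of its descendants is conditioned on, so the collider stays closed — the path is blocked at C.
All paths are blocked; N ⊥ W | {S, T} holds.

Yes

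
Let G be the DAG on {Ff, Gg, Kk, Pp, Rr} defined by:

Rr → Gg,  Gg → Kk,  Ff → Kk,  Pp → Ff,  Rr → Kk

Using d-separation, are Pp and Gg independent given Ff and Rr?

There are 2 undirected paths between Pp and Gg; checking each against the conditioning set {Ff, Rr}:
Path 1: Pp → Ff → Kk ← Gg
  Ff is a chain here and Ff is conditioned on, so the path is blocked at Ff.
Path 2: Pp → Ff → Kk ← Rr → Gg
  Ff is a chain here and Ff is conditioned on, so the path is blocked at Ff.
All paths are blocked; Pp ⊥ Gg | {Ff, Rr} holds.

Yes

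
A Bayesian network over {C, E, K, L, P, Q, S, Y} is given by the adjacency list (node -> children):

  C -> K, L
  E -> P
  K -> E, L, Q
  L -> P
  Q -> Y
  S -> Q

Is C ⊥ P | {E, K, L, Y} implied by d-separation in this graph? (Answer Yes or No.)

Yes — C and P are d-separated given {E, K, L, Y}.

There are 4 undirected paths between C and P; checking each against the conditioning set {E, K, L, Y}:
Path 1: C → K → L → P
  K is a chain here and K is conditioned on, so the path is blocked at K.
Path 2: C → K → E → P
  K is a chain here and K is conditioned on, so the path is blocked at K.
Path 3: C → L ← K → E → P
  K is a fork here and K is conditioned on, so the path is blocked at K.
Path 4: C → L → P
  L is a chain here and L is conditioned on, so the path is blocked at L.
All paths are blocked; C ⊥ P | {E, K, L, Y} holds.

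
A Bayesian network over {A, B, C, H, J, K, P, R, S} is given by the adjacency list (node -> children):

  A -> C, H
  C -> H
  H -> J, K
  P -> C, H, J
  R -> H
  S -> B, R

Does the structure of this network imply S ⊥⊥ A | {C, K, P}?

No

Enumerating the 4 paths from S to A and testing each for blocking by {C, K, P}:
Path 1: S → R → H ← P → C ← A
  P is a fork here and P is conditioned on, so the path is blocked at P.
Path 2: S → R → H ← C ← A
  C is a chain here and C is conditioned on, so the path is blocked at C.
Path 3: S → R → H ← A
  R is a chain and R is not conditioned on; H is a collider and its descendant K is conditioned on, which opens it — no node blocks this path, so it is active.
Path 4: S → R → H → J ← P → C ← A
  J is a collider here and neither J nor any of its descendants is conditioned on, so the collider stays closed — the path is blocked at J.
At least one path is unblocked, so d-separation fails.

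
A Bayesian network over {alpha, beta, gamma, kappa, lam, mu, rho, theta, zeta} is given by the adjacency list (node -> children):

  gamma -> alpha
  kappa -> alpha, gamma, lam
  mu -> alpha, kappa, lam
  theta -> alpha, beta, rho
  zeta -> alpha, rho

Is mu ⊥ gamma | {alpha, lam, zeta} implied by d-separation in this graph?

No — mu and gamma are not d-separated given {alpha, lam, zeta}.

6 paths connect mu and gamma; each must be blocked for d-separation to hold:
  1. mu → kappa → alpha ← gamma — kappa:chain[open]; alpha:collider[open] ⇒ active
  2. mu → kappa → gamma — kappa:chain[open] ⇒ active
  3. mu → alpha ← kappa → gamma — alpha:collider[open]; kappa:fork[open] ⇒ active
  4. mu → alpha ← gamma — alpha:collider[open] ⇒ active
  5. mu → lam ← kappa → alpha ← gamma — lam:collider[open]; kappa:fork[open]; alpha:collider[open] ⇒ active
  6. mu → lam ← kappa → gamma — lam:collider[open]; kappa:fork[open] ⇒ active
Since the path mu → kappa → alpha ← gamma is active, mu and gamma are not d-separated given {alpha, lam, zeta}.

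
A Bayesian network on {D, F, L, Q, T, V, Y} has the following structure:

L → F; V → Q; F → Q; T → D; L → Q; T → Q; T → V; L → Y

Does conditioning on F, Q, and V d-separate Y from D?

No

4 paths connect Y and D; each must be blocked for d-separation to hold:
Path 1: Y ← L → Q ← V ← T → D
  V is a chain here and V is conditioned on, so the path is blocked at V.
Path 2: Y ← L → Q ← T → D
  L is a fork and L is not conditioned on; Q is a collider and Q is conditioned on, which opens it; T is a fork and T is not conditioned on — no node blocks this path, so it is active.
Path 3: Y ← L → F → Q ← V ← T → D
  F is a chain here and F is conditioned on, so the path is blocked at F.
Path 4: Y ← L → F → Q ← T → D
  F is a chain here and F is conditioned on, so the path is blocked at F.
At least one path is unblocked, so d-separation fails.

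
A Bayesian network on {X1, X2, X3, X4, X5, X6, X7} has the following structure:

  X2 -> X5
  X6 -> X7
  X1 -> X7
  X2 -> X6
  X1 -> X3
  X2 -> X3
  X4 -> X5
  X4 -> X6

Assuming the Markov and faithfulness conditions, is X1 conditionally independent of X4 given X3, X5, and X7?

No

There are 4 undirected paths between X1 and X4; checking each against the conditioning set {X3, X5, X7}:
  1. X1 → X3 ← X2 → X5 ← X4 — X3:collider[open]; X2:fork[open]; X5:collider[open] ⇒ active
  2. X1 → X3 ← X2 → X6 ← X4 — X3:collider[open]; X2:fork[open]; X6:collider[open] ⇒ active
  3. X1 → X7 ← X6 ← X2 → X5 ← X4 — X7:collider[open]; X6:chain[open]; X2:fork[open]; X5:collider[open] ⇒ active
  4. X1 → X7 ← X6 ← X4 — X7:collider[open]; X6:chain[open] ⇒ active
At least one path is unblocked, so d-separation fails.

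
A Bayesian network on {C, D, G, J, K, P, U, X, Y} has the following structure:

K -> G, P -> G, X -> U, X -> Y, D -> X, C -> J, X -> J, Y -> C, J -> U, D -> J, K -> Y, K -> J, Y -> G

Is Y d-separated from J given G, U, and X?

No

We examine all 6 paths between Y and J:
Path 1: Y ← K → J
  K is a fork and K is not conditioned on — no node blocks this path, so it is active.
Path 2: Y → C → J
  C is a chain and C is not conditioned on — no node blocks this path, so it is active.
Path 3: Y ← X ← D → J
  X is a chain here and X is conditioned on, so the path is blocked at X.
Path 4: Y ← X → J
  X is a fork here and X is conditioned on, so the path is blocked at X.
Path 5: Y ← X → U ← J
  X is a fork here and X is conditioned on, so the path is blocked at X.
Path 6: Y → G ← K → J
  G is a collider and G is conditioned on, which opens it; K is a fork and K is not conditioned on — no node blocks this path, so it is active.
At least one path is unblocked, so d-separation fails.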